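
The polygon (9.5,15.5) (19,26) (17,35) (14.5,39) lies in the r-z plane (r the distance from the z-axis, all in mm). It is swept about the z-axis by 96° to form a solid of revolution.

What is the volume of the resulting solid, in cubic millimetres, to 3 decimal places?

Volume = 2254.826 mm³

Profile (r,z), 4 vertices: (9.5,15.5) (19,26) (17,35) (14.5,39)
edge 0: (9.5,15.5)→(19,26)  cross = 9.5·26 − 19·15.5 = -47.5000; (r_i+r_j)·cross = 28.5·-47.5000 = -1353.7500
edge 1: (19,26)→(17,35)  cross = 19·35 − 17·26 = 223.0000; (r_i+r_j)·cross = 36·223.0000 = 8028.0000
edge 2: (17,35)→(14.5,39)  cross = 17·39 − 14.5·35 = 155.5000; (r_i+r_j)·cross = 31.5·155.5000 = 4898.2500
edge 3: (14.5,39)→(9.5,15.5)  cross = 14.5·15.5 − 9.5·39 = -145.7500; (r_i+r_j)·cross = 24·-145.7500 = -3498.0000
Σcross = 185.2500 → A = |Σcross|/2 = 92.6250 mm²
Σ(r_i+r_j)·cross = 8074.5000 → first moment M = |Σ|/6 = 1345.7500
R_c = M/A = 1345.7500/92.6250 = 14.5290 mm
θ = 96° = 1.675516 rad
V = θ·R_c·A = 1.675516·14.5290·92.6250 = 2254.826 mm³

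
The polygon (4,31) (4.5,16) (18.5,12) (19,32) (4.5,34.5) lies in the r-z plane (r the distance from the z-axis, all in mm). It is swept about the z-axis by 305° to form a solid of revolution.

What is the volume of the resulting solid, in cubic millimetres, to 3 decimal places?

Volume = 17278.618 mm³

Profile (r,z), 5 vertices: (4,31) (4.5,16) (18.5,12) (19,32) (4.5,34.5)
edge 0: (4,31)→(4.5,16)  cross = 4·16 − 4.5·31 = -75.5000; (r_i+r_j)·cross = 8.5·-75.5000 = -641.7500
edge 1: (4.5,16)→(18.5,12)  cross = 4.5·12 − 18.5·16 = -242.0000; (r_i+r_j)·cross = 23·-242.0000 = -5566.0000
edge 2: (18.5,12)→(19,32)  cross = 18.5·32 − 19·12 = 364.0000; (r_i+r_j)·cross = 37.5·364.0000 = 13650.0000
edge 3: (19,32)→(4.5,34.5)  cross = 19·34.5 − 4.5·32 = 511.5000; (r_i+r_j)·cross = 23.5·511.5000 = 12020.2500
edge 4: (4.5,34.5)→(4,31)  cross = 4.5·31 − 4·34.5 = 1.5000; (r_i+r_j)·cross = 8.5·1.5000 = 12.7500
Σcross = 559.5000 → A = |Σcross|/2 = 279.7500 mm²
Σ(r_i+r_j)·cross = 19475.2500 → first moment M = |Σ|/6 = 3245.8750
R_c = M/A = 3245.8750/279.7500 = 11.6028 mm
θ = 305° = 5.323254 rad
V = θ·R_c·A = 5.323254·11.6028·279.7500 = 17278.618 mm³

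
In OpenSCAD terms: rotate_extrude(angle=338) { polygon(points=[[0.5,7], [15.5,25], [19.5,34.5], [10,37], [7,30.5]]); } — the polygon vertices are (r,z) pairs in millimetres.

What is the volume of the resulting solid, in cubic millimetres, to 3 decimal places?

Profile (r,z), 5 vertices: (0.5,7) (15.5,25) (19.5,34.5) (10,37) (7,30.5)
edge 0: (0.5,7)→(15.5,25)  cross = 0.5·25 − 15.5·7 = -96.0000; (r_i+r_j)·cross = 16·-96.0000 = -1536.0000
edge 1: (15.5,25)→(19.5,34.5)  cross = 15.5·34.5 − 19.5·25 = 47.2500; (r_i+r_j)·cross = 35·47.2500 = 1653.7500
edge 2: (19.5,34.5)→(10,37)  cross = 19.5·37 − 10·34.5 = 376.5000; (r_i+r_j)·cross = 29.5·376.5000 = 11106.7500
edge 3: (10,37)→(7,30.5)  cross = 10·30.5 − 7·37 = 46.0000; (r_i+r_j)·cross = 17·46.0000 = 782.0000
edge 4: (7,30.5)→(0.5,7)  cross = 7·7 − 0.5·30.5 = 33.7500; (r_i+r_j)·cross = 7.5·33.7500 = 253.1250
Σcross = 407.5000 → A = |Σcross|/2 = 203.7500 mm²
Σ(r_i+r_j)·cross = 12259.6250 → first moment M = |Σ|/6 = 2043.2708
R_c = M/A = 2043.2708/203.7500 = 10.0283 mm
θ = 338° = 5.899213 rad
V = θ·R_c·A = 5.899213·10.0283·203.7500 = 12053.690 mm³

Volume = 12053.690 mm³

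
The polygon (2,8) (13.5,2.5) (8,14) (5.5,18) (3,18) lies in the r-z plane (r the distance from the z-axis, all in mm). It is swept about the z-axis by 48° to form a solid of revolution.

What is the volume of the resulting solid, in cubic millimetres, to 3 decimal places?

Volume = 455.740 mm³

Profile (r,z), 5 vertices: (2,8) (13.5,2.5) (8,14) (5.5,18) (3,18)
edge 0: (2,8)→(13.5,2.5)  cross = 2·2.5 − 13.5·8 = -103.0000; (r_i+r_j)·cross = 15.5·-103.0000 = -1596.5000
edge 1: (13.5,2.5)→(8,14)  cross = 13.5·14 − 8·2.5 = 169.0000; (r_i+r_j)·cross = 21.5·169.0000 = 3633.5000
edge 2: (8,14)→(5.5,18)  cross = 8·18 − 5.5·14 = 67.0000; (r_i+r_j)·cross = 13.5·67.0000 = 904.5000
edge 3: (5.5,18)→(3,18)  cross = 5.5·18 − 3·18 = 45.0000; (r_i+r_j)·cross = 8.5·45.0000 = 382.5000
edge 4: (3,18)→(2,8)  cross = 3·8 − 2·18 = -12.0000; (r_i+r_j)·cross = 5·-12.0000 = -60.0000
Σcross = 166.0000 → A = |Σcross|/2 = 83.0000 mm²
Σ(r_i+r_j)·cross = 3264.0000 → first moment M = |Σ|/6 = 544.0000
R_c = M/A = 544.0000/83.0000 = 6.5542 mm
θ = 48° = 0.837758 rad
V = θ·R_c·A = 0.837758·6.5542·83.0000 = 455.740 mm³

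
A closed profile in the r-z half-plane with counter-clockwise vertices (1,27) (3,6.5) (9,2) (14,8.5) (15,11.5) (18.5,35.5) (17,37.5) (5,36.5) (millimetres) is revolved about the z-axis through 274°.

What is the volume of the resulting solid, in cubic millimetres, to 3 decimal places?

Profile (r,z), 8 vertices: (1,27) (3,6.5) (9,2) (14,8.5) (15,11.5) (18.5,35.5) (17,37.5) (5,36.5)
edge 0: (1,27)→(3,6.5)  cross = 1·6.5 − 3·27 = -74.5000; (r_i+r_j)·cross = 4·-74.5000 = -298.0000
edge 1: (3,6.5)→(9,2)  cross = 3·2 − 9·6.5 = -52.5000; (r_i+r_j)·cross = 12·-52.5000 = -630.0000
edge 2: (9,2)→(14,8.5)  cross = 9·8.5 − 14·2 = 48.5000; (r_i+r_j)·cross = 23·48.5000 = 1115.5000
edge 3: (14,8.5)→(15,11.5)  cross = 14·11.5 − 15·8.5 = 33.5000; (r_i+r_j)·cross = 29·33.5000 = 971.5000
edge 4: (15,11.5)→(18.5,35.5)  cross = 15·35.5 − 18.5·11.5 = 319.7500; (r_i+r_j)·cross = 33.5·319.7500 = 10711.6250
edge 5: (18.5,35.5)→(17,37.5)  cross = 18.5·37.5 − 17·35.5 = 90.2500; (r_i+r_j)·cross = 35.5·90.2500 = 3203.8750
edge 6: (17,37.5)→(5,36.5)  cross = 17·36.5 − 5·37.5 = 433.0000; (r_i+r_j)·cross = 22·433.0000 = 9526.0000
edge 7: (5,36.5)→(1,27)  cross = 5·27 − 1·36.5 = 98.5000; (r_i+r_j)·cross = 6·98.5000 = 591.0000
Σcross = 896.5000 → A = |Σcross|/2 = 448.2500 mm²
Σ(r_i+r_j)·cross = 25191.5000 → first moment M = |Σ|/6 = 4198.5833
R_c = M/A = 4198.5833/448.2500 = 9.3666 mm
θ = 274° = 4.782202 rad
V = θ·R_c·A = 4.782202·9.3666·448.2500 = 20078.474 mm³

Volume = 20078.474 mm³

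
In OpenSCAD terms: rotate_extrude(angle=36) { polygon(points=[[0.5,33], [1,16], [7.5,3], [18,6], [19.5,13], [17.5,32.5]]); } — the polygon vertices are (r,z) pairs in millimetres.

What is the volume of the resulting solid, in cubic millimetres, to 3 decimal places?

Profile (r,z), 6 vertices: (0.5,33) (1,16) (7.5,3) (18,6) (19.5,13) (17.5,32.5)
edge 0: (0.5,33)→(1,16)  cross = 0.5·16 − 1·33 = -25.0000; (r_i+r_j)·cross = 1.5·-25.0000 = -37.5000
edge 1: (1,16)→(7.5,3)  cross = 1·3 − 7.5·16 = -117.0000; (r_i+r_j)·cross = 8.5·-117.0000 = -994.5000
edge 2: (7.5,3)→(18,6)  cross = 7.5·6 − 18·3 = -9.0000; (r_i+r_j)·cross = 25.5·-9.0000 = -229.5000
edge 3: (18,6)→(19.5,13)  cross = 18·13 − 19.5·6 = 117.0000; (r_i+r_j)·cross = 37.5·117.0000 = 4387.5000
edge 4: (19.5,13)→(17.5,32.5)  cross = 19.5·32.5 − 17.5·13 = 406.2500; (r_i+r_j)·cross = 37·406.2500 = 15031.2500
edge 5: (17.5,32.5)→(0.5,33)  cross = 17.5·33 − 0.5·32.5 = 561.2500; (r_i+r_j)·cross = 18·561.2500 = 10102.5000
Σcross = 933.5000 → A = |Σcross|/2 = 466.7500 mm²
Σ(r_i+r_j)·cross = 28259.7500 → first moment M = |Σ|/6 = 4709.9583
R_c = M/A = 4709.9583/466.7500 = 10.0910 mm
θ = 36° = 0.628319 rad
V = θ·R_c·A = 0.628319·10.0910·466.7500 = 2959.354 mm³

Volume = 2959.354 mm³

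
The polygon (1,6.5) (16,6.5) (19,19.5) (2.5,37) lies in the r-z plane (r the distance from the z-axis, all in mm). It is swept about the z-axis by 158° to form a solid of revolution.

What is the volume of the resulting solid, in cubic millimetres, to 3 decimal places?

Profile (r,z), 4 vertices: (1,6.5) (16,6.5) (19,19.5) (2.5,37)
edge 0: (1,6.5)→(16,6.5)  cross = 1·6.5 − 16·6.5 = -97.5000; (r_i+r_j)·cross = 17·-97.5000 = -1657.5000
edge 1: (16,6.5)→(19,19.5)  cross = 16·19.5 − 19·6.5 = 188.5000; (r_i+r_j)·cross = 35·188.5000 = 6597.5000
edge 2: (19,19.5)→(2.5,37)  cross = 19·37 − 2.5·19.5 = 654.2500; (r_i+r_j)·cross = 21.5·654.2500 = 14066.3750
edge 3: (2.5,37)→(1,6.5)  cross = 2.5·6.5 − 1·37 = -20.7500; (r_i+r_j)·cross = 3.5·-20.7500 = -72.6250
Σcross = 724.5000 → A = |Σcross|/2 = 362.2500 mm²
Σ(r_i+r_j)·cross = 18933.7500 → first moment M = |Σ|/6 = 3155.6250
R_c = M/A = 3155.6250/362.2500 = 8.7112 mm
θ = 158° = 2.757620 rad
V = θ·R_c·A = 2.757620·8.7112·362.2500 = 8702.015 mm³

Volume = 8702.015 mm³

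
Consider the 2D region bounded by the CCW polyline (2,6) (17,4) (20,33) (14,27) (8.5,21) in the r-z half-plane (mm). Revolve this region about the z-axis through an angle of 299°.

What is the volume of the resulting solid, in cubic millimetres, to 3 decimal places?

Volume = 17576.676 mm³

Profile (r,z), 5 vertices: (2,6) (17,4) (20,33) (14,27) (8.5,21)
edge 0: (2,6)→(17,4)  cross = 2·4 − 17·6 = -94.0000; (r_i+r_j)·cross = 19·-94.0000 = -1786.0000
edge 1: (17,4)→(20,33)  cross = 17·33 − 20·4 = 481.0000; (r_i+r_j)·cross = 37·481.0000 = 17797.0000
edge 2: (20,33)→(14,27)  cross = 20·27 − 14·33 = 78.0000; (r_i+r_j)·cross = 34·78.0000 = 2652.0000
edge 3: (14,27)→(8.5,21)  cross = 14·21 − 8.5·27 = 64.5000; (r_i+r_j)·cross = 22.5·64.5000 = 1451.2500
edge 4: (8.5,21)→(2,6)  cross = 8.5·6 − 2·21 = 9.0000; (r_i+r_j)·cross = 10.5·9.0000 = 94.5000
Σcross = 538.5000 → A = |Σcross|/2 = 269.2500 mm²
Σ(r_i+r_j)·cross = 20208.7500 → first moment M = |Σ|/6 = 3368.1250
R_c = M/A = 3368.1250/269.2500 = 12.5093 mm
θ = 299° = 5.218534 rad
V = θ·R_c·A = 5.218534·12.5093·269.2500 = 17576.676 mm³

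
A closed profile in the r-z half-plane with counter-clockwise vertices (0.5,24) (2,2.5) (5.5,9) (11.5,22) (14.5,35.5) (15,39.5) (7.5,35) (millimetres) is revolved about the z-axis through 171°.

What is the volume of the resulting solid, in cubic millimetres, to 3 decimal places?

Profile (r,z), 7 vertices: (0.5,24) (2,2.5) (5.5,9) (11.5,22) (14.5,35.5) (15,39.5) (7.5,35)
edge 0: (0.5,24)→(2,2.5)  cross = 0.5·2.5 − 2·24 = -46.7500; (r_i+r_j)·cross = 2.5·-46.7500 = -116.8750
edge 1: (2,2.5)→(5.5,9)  cross = 2·9 − 5.5·2.5 = 4.2500; (r_i+r_j)·cross = 7.5·4.2500 = 31.8750
edge 2: (5.5,9)→(11.5,22)  cross = 5.5·22 − 11.5·9 = 17.5000; (r_i+r_j)·cross = 17·17.5000 = 297.5000
edge 3: (11.5,22)→(14.5,35.5)  cross = 11.5·35.5 − 14.5·22 = 89.2500; (r_i+r_j)·cross = 26·89.2500 = 2320.5000
edge 4: (14.5,35.5)→(15,39.5)  cross = 14.5·39.5 − 15·35.5 = 40.2500; (r_i+r_j)·cross = 29.5·40.2500 = 1187.3750
edge 5: (15,39.5)→(7.5,35)  cross = 15·35 − 7.5·39.5 = 228.7500; (r_i+r_j)·cross = 22.5·228.7500 = 5146.8750
edge 6: (7.5,35)→(0.5,24)  cross = 7.5·24 − 0.5·35 = 162.5000; (r_i+r_j)·cross = 8·162.5000 = 1300.0000
Σcross = 495.7500 → A = |Σcross|/2 = 247.8750 mm²
Σ(r_i+r_j)·cross = 10167.2500 → first moment M = |Σ|/6 = 1694.5417
R_c = M/A = 1694.5417/247.8750 = 6.8363 mm
θ = 171° = 2.984513 rad
V = θ·R_c·A = 2.984513·6.8363·247.8750 = 5057.382 mm³

Volume = 5057.382 mm³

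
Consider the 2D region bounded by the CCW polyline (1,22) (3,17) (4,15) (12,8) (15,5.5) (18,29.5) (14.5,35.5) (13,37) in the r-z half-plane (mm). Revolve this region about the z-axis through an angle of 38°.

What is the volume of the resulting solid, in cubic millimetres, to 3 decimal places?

Volume = 2162.846 mm³

Profile (r,z), 8 vertices: (1,22) (3,17) (4,15) (12,8) (15,5.5) (18,29.5) (14.5,35.5) (13,37)
edge 0: (1,22)→(3,17)  cross = 1·17 − 3·22 = -49.0000; (r_i+r_j)·cross = 4·-49.0000 = -196.0000
edge 1: (3,17)→(4,15)  cross = 3·15 − 4·17 = -23.0000; (r_i+r_j)·cross = 7·-23.0000 = -161.0000
edge 2: (4,15)→(12,8)  cross = 4·8 − 12·15 = -148.0000; (r_i+r_j)·cross = 16·-148.0000 = -2368.0000
edge 3: (12,8)→(15,5.5)  cross = 12·5.5 − 15·8 = -54.0000; (r_i+r_j)·cross = 27·-54.0000 = -1458.0000
edge 4: (15,5.5)→(18,29.5)  cross = 15·29.5 − 18·5.5 = 343.5000; (r_i+r_j)·cross = 33·343.5000 = 11335.5000
edge 5: (18,29.5)→(14.5,35.5)  cross = 18·35.5 − 14.5·29.5 = 211.2500; (r_i+r_j)·cross = 32.5·211.2500 = 6865.6250
edge 6: (14.5,35.5)→(13,37)  cross = 14.5·37 − 13·35.5 = 75.0000; (r_i+r_j)·cross = 27.5·75.0000 = 2062.5000
edge 7: (13,37)→(1,22)  cross = 13·22 − 1·37 = 249.0000; (r_i+r_j)·cross = 14·249.0000 = 3486.0000
Σcross = 604.7500 → A = |Σcross|/2 = 302.3750 mm²
Σ(r_i+r_j)·cross = 19566.6250 → first moment M = |Σ|/6 = 3261.1042
R_c = M/A = 3261.1042/302.3750 = 10.7850 mm
θ = 38° = 0.663225 rad
V = θ·R_c·A = 0.663225·10.7850·302.3750 = 2162.846 mm³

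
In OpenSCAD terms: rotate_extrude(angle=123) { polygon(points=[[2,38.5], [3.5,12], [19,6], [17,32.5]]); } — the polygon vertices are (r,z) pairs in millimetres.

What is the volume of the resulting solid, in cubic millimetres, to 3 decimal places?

Volume = 8763.009 mm³

Profile (r,z), 4 vertices: (2,38.5) (3.5,12) (19,6) (17,32.5)
edge 0: (2,38.5)→(3.5,12)  cross = 2·12 − 3.5·38.5 = -110.7500; (r_i+r_j)·cross = 5.5·-110.7500 = -609.1250
edge 1: (3.5,12)→(19,6)  cross = 3.5·6 − 19·12 = -207.0000; (r_i+r_j)·cross = 22.5·-207.0000 = -4657.5000
edge 2: (19,6)→(17,32.5)  cross = 19·32.5 − 17·6 = 515.5000; (r_i+r_j)·cross = 36·515.5000 = 18558.0000
edge 3: (17,32.5)→(2,38.5)  cross = 17·38.5 − 2·32.5 = 589.5000; (r_i+r_j)·cross = 19·589.5000 = 11200.5000
Σcross = 787.2500 → A = |Σcross|/2 = 393.6250 mm²
Σ(r_i+r_j)·cross = 24491.8750 → first moment M = |Σ|/6 = 4081.9792
R_c = M/A = 4081.9792/393.6250 = 10.3702 mm
θ = 123° = 2.146755 rad
V = θ·R_c·A = 2.146755·10.3702·393.6250 = 8763.009 mm³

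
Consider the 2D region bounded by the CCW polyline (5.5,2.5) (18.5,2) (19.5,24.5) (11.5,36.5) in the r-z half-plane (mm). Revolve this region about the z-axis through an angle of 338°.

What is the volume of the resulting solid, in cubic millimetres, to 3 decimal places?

Profile (r,z), 4 vertices: (5.5,2.5) (18.5,2) (19.5,24.5) (11.5,36.5)
edge 0: (5.5,2.5)→(18.5,2)  cross = 5.5·2 − 18.5·2.5 = -35.2500; (r_i+r_j)·cross = 24·-35.2500 = -846.0000
edge 1: (18.5,2)→(19.5,24.5)  cross = 18.5·24.5 − 19.5·2 = 414.2500; (r_i+r_j)·cross = 38·414.2500 = 15741.5000
edge 2: (19.5,24.5)→(11.5,36.5)  cross = 19.5·36.5 − 11.5·24.5 = 430.0000; (r_i+r_j)·cross = 31·430.0000 = 13330.0000
edge 3: (11.5,36.5)→(5.5,2.5)  cross = 11.5·2.5 − 5.5·36.5 = -172.0000; (r_i+r_j)·cross = 17·-172.0000 = -2924.0000
Σcross = 637.0000 → A = |Σcross|/2 = 318.5000 mm²
Σ(r_i+r_j)·cross = 25301.5000 → first moment M = |Σ|/6 = 4216.9167
R_c = M/A = 4216.9167/318.5000 = 13.2399 mm
θ = 338° = 5.899213 rad
V = θ·R_c·A = 5.899213·13.2399·318.5000 = 24876.489 mm³

Volume = 24876.489 mm³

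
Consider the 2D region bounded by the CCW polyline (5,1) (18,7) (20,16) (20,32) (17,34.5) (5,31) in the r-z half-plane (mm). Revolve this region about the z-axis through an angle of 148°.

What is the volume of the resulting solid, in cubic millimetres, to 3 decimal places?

Volume = 13137.582 mm³

Profile (r,z), 6 vertices: (5,1) (18,7) (20,16) (20,32) (17,34.5) (5,31)
edge 0: (5,1)→(18,7)  cross = 5·7 − 18·1 = 17.0000; (r_i+r_j)·cross = 23·17.0000 = 391.0000
edge 1: (18,7)→(20,16)  cross = 18·16 − 20·7 = 148.0000; (r_i+r_j)·cross = 38·148.0000 = 5624.0000
edge 2: (20,16)→(20,32)  cross = 20·32 − 20·16 = 320.0000; (r_i+r_j)·cross = 40·320.0000 = 12800.0000
edge 3: (20,32)→(17,34.5)  cross = 20·34.5 − 17·32 = 146.0000; (r_i+r_j)·cross = 37·146.0000 = 5402.0000
edge 4: (17,34.5)→(5,31)  cross = 17·31 − 5·34.5 = 354.5000; (r_i+r_j)·cross = 22·354.5000 = 7799.0000
edge 5: (5,31)→(5,1)  cross = 5·1 − 5·31 = -150.0000; (r_i+r_j)·cross = 10·-150.0000 = -1500.0000
Σcross = 835.5000 → A = |Σcross|/2 = 417.7500 mm²
Σ(r_i+r_j)·cross = 30516.0000 → first moment M = |Σ|/6 = 5086.0000
R_c = M/A = 5086.0000/417.7500 = 12.1747 mm
θ = 148° = 2.583087 rad
V = θ·R_c·A = 2.583087·12.1747·417.7500 = 13137.582 mm³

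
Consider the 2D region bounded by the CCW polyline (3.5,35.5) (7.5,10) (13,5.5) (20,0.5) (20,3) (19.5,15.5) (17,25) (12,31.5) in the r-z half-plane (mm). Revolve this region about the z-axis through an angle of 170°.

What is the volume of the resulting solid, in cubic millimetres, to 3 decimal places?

Profile (r,z), 8 vertices: (3.5,35.5) (7.5,10) (13,5.5) (20,0.5) (20,3) (19.5,15.5) (17,25) (12,31.5)
edge 0: (3.5,35.5)→(7.5,10)  cross = 3.5·10 − 7.5·35.5 = -231.2500; (r_i+r_j)·cross = 11·-231.2500 = -2543.7500
edge 1: (7.5,10)→(13,5.5)  cross = 7.5·5.5 − 13·10 = -88.7500; (r_i+r_j)·cross = 20.5·-88.7500 = -1819.3750
edge 2: (13,5.5)→(20,0.5)  cross = 13·0.5 − 20·5.5 = -103.5000; (r_i+r_j)·cross = 33·-103.5000 = -3415.5000
edge 3: (20,0.5)→(20,3)  cross = 20·3 − 20·0.5 = 50.0000; (r_i+r_j)·cross = 40·50.0000 = 2000.0000
edge 4: (20,3)→(19.5,15.5)  cross = 20·15.5 − 19.5·3 = 251.5000; (r_i+r_j)·cross = 39.5·251.5000 = 9934.2500
edge 5: (19.5,15.5)→(17,25)  cross = 19.5·25 − 17·15.5 = 224.0000; (r_i+r_j)·cross = 36.5·224.0000 = 8176.0000
edge 6: (17,25)→(12,31.5)  cross = 17·31.5 − 12·25 = 235.5000; (r_i+r_j)·cross = 29·235.5000 = 6829.5000
edge 7: (12,31.5)→(3.5,35.5)  cross = 12·35.5 − 3.5·31.5 = 315.7500; (r_i+r_j)·cross = 15.5·315.7500 = 4894.1250
Σcross = 653.2500 → A = |Σcross|/2 = 326.6250 mm²
Σ(r_i+r_j)·cross = 24055.2500 → first moment M = |Σ|/6 = 4009.2083
R_c = M/A = 4009.2083/326.6250 = 12.2747 mm
θ = 170° = 2.967060 rad
V = θ·R_c·A = 2.967060·12.2747·326.6250 = 11895.561 mm³

Volume = 11895.561 mm³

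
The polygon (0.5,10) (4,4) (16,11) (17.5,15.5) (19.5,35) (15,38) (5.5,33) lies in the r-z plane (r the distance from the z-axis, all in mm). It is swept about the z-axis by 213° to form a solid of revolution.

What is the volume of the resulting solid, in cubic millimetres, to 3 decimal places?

Profile (r,z), 7 vertices: (0.5,10) (4,4) (16,11) (17.5,15.5) (19.5,35) (15,38) (5.5,33)
edge 0: (0.5,10)→(4,4)  cross = 0.5·4 − 4·10 = -38.0000; (r_i+r_j)·cross = 4.5·-38.0000 = -171.0000
edge 1: (4,4)→(16,11)  cross = 4·11 − 16·4 = -20.0000; (r_i+r_j)·cross = 20·-20.0000 = -400.0000
edge 2: (16,11)→(17.5,15.5)  cross = 16·15.5 − 17.5·11 = 55.5000; (r_i+r_j)·cross = 33.5·55.5000 = 1859.2500
edge 3: (17.5,15.5)→(19.5,35)  cross = 17.5·35 − 19.5·15.5 = 310.2500; (r_i+r_j)·cross = 37·310.2500 = 11479.2500
edge 4: (19.5,35)→(15,38)  cross = 19.5·38 − 15·35 = 216.0000; (r_i+r_j)·cross = 34.5·216.0000 = 7452.0000
edge 5: (15,38)→(5.5,33)  cross = 15·33 − 5.5·38 = 286.0000; (r_i+r_j)·cross = 20.5·286.0000 = 5863.0000
edge 6: (5.5,33)→(0.5,10)  cross = 5.5·10 − 0.5·33 = 38.5000; (r_i+r_j)·cross = 6·38.5000 = 231.0000
Σcross = 848.2500 → A = |Σcross|/2 = 424.1250 mm²
Σ(r_i+r_j)·cross = 26313.5000 → first moment M = |Σ|/6 = 4385.5833
R_c = M/A = 4385.5833/424.1250 = 10.3403 mm
θ = 213° = 3.717551 rad
V = θ·R_c·A = 3.717551·10.3403·424.1250 = 16303.631 mm³

Volume = 16303.631 mm³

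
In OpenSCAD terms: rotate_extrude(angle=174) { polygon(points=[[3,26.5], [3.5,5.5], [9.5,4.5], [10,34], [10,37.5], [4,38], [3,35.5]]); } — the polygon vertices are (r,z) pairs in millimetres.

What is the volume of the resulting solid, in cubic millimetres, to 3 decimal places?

Profile (r,z), 7 vertices: (3,26.5) (3.5,5.5) (9.5,4.5) (10,34) (10,37.5) (4,38) (3,35.5)
edge 0: (3,26.5)→(3.5,5.5)  cross = 3·5.5 − 3.5·26.5 = -76.2500; (r_i+r_j)·cross = 6.5·-76.2500 = -495.6250
edge 1: (3.5,5.5)→(9.5,4.5)  cross = 3.5·4.5 − 9.5·5.5 = -36.5000; (r_i+r_j)·cross = 13·-36.5000 = -474.5000
edge 2: (9.5,4.5)→(10,34)  cross = 9.5·34 − 10·4.5 = 278.0000; (r_i+r_j)·cross = 19.5·278.0000 = 5421.0000
edge 3: (10,34)→(10,37.5)  cross = 10·37.5 − 10·34 = 35.0000; (r_i+r_j)·cross = 20·35.0000 = 700.0000
edge 4: (10,37.5)→(4,38)  cross = 10·38 − 4·37.5 = 230.0000; (r_i+r_j)·cross = 14·230.0000 = 3220.0000
edge 5: (4,38)→(3,35.5)  cross = 4·35.5 − 3·38 = 28.0000; (r_i+r_j)·cross = 7·28.0000 = 196.0000
edge 6: (3,35.5)→(3,26.5)  cross = 3·26.5 − 3·35.5 = -27.0000; (r_i+r_j)·cross = 6·-27.0000 = -162.0000
Σcross = 431.2500 → A = |Σcross|/2 = 215.6250 mm²
Σ(r_i+r_j)·cross = 8404.8750 → first moment M = |Σ|/6 = 1400.8125
R_c = M/A = 1400.8125/215.6250 = 6.4965 mm
θ = 174° = 3.036873 rad
V = θ·R_c·A = 3.036873·6.4965·215.6250 = 4254.090 mm³

Volume = 4254.090 mm³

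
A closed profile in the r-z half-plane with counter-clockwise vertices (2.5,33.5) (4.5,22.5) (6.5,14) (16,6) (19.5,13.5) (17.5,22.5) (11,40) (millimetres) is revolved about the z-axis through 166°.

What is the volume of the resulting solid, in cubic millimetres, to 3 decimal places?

Volume = 10520.989 mm³

Profile (r,z), 7 vertices: (2.5,33.5) (4.5,22.5) (6.5,14) (16,6) (19.5,13.5) (17.5,22.5) (11,40)
edge 0: (2.5,33.5)→(4.5,22.5)  cross = 2.5·22.5 − 4.5·33.5 = -94.5000; (r_i+r_j)·cross = 7·-94.5000 = -661.5000
edge 1: (4.5,22.5)→(6.5,14)  cross = 4.5·14 − 6.5·22.5 = -83.2500; (r_i+r_j)·cross = 11·-83.2500 = -915.7500
edge 2: (6.5,14)→(16,6)  cross = 6.5·6 − 16·14 = -185.0000; (r_i+r_j)·cross = 22.5·-185.0000 = -4162.5000
edge 3: (16,6)→(19.5,13.5)  cross = 16·13.5 − 19.5·6 = 99.0000; (r_i+r_j)·cross = 35.5·99.0000 = 3514.5000
edge 4: (19.5,13.5)→(17.5,22.5)  cross = 19.5·22.5 − 17.5·13.5 = 202.5000; (r_i+r_j)·cross = 37·202.5000 = 7492.5000
edge 5: (17.5,22.5)→(11,40)  cross = 17.5·40 − 11·22.5 = 452.5000; (r_i+r_j)·cross = 28.5·452.5000 = 12896.2500
edge 6: (11,40)→(2.5,33.5)  cross = 11·33.5 − 2.5·40 = 268.5000; (r_i+r_j)·cross = 13.5·268.5000 = 3624.7500
Σcross = 659.7500 → A = |Σcross|/2 = 329.8750 mm²
Σ(r_i+r_j)·cross = 21788.2500 → first moment M = |Σ|/6 = 3631.3750
R_c = M/A = 3631.3750/329.8750 = 11.0083 mm
θ = 166° = 2.897247 rad
V = θ·R_c·A = 2.897247·11.0083·329.8750 = 10520.989 mm³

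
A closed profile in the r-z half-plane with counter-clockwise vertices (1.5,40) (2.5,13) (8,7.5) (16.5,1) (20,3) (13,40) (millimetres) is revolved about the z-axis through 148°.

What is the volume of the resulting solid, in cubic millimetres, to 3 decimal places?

Profile (r,z), 6 vertices: (1.5,40) (2.5,13) (8,7.5) (16.5,1) (20,3) (13,40)
edge 0: (1.5,40)→(2.5,13)  cross = 1.5·13 − 2.5·40 = -80.5000; (r_i+r_j)·cross = 4·-80.5000 = -322.0000
edge 1: (2.5,13)→(8,7.5)  cross = 2.5·7.5 − 8·13 = -85.2500; (r_i+r_j)·cross = 10.5·-85.2500 = -895.1250
edge 2: (8,7.5)→(16.5,1)  cross = 8·1 − 16.5·7.5 = -115.7500; (r_i+r_j)·cross = 24.5·-115.7500 = -2835.8750
edge 3: (16.5,1)→(20,3)  cross = 16.5·3 − 20·1 = 29.5000; (r_i+r_j)·cross = 36.5·29.5000 = 1076.7500
edge 4: (20,3)→(13,40)  cross = 20·40 − 13·3 = 761.0000; (r_i+r_j)·cross = 33·761.0000 = 25113.0000
edge 5: (13,40)→(1.5,40)  cross = 13·40 − 1.5·40 = 460.0000; (r_i+r_j)·cross = 14.5·460.0000 = 6670.0000
Σcross = 969.0000 → A = |Σcross|/2 = 484.5000 mm²
Σ(r_i+r_j)·cross = 28806.7500 → first moment M = |Σ|/6 = 4801.1250
R_c = M/A = 4801.1250/484.5000 = 9.9094 mm
θ = 148° = 2.583087 rad
V = θ·R_c·A = 2.583087·9.9094·484.5000 = 12401.725 mm³

Volume = 12401.725 mm³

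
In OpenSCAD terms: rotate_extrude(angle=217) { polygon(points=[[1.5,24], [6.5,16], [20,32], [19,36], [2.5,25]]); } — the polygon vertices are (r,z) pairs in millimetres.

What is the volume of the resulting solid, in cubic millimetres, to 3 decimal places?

Volume = 5498.938 mm³

Profile (r,z), 5 vertices: (1.5,24) (6.5,16) (20,32) (19,36) (2.5,25)
edge 0: (1.5,24)→(6.5,16)  cross = 1.5·16 − 6.5·24 = -132.0000; (r_i+r_j)·cross = 8·-132.0000 = -1056.0000
edge 1: (6.5,16)→(20,32)  cross = 6.5·32 − 20·16 = -112.0000; (r_i+r_j)·cross = 26.5·-112.0000 = -2968.0000
edge 2: (20,32)→(19,36)  cross = 20·36 − 19·32 = 112.0000; (r_i+r_j)·cross = 39·112.0000 = 4368.0000
edge 3: (19,36)→(2.5,25)  cross = 19·25 − 2.5·36 = 385.0000; (r_i+r_j)·cross = 21.5·385.0000 = 8277.5000
edge 4: (2.5,25)→(1.5,24)  cross = 2.5·24 − 1.5·25 = 22.5000; (r_i+r_j)·cross = 4·22.5000 = 90.0000
Σcross = 275.5000 → A = |Σcross|/2 = 137.7500 mm²
Σ(r_i+r_j)·cross = 8711.5000 → first moment M = |Σ|/6 = 1451.9167
R_c = M/A = 1451.9167/137.7500 = 10.5402 mm
θ = 217° = 3.787364 rad
V = θ·R_c·A = 3.787364·10.5402·137.7500 = 5498.938 mm³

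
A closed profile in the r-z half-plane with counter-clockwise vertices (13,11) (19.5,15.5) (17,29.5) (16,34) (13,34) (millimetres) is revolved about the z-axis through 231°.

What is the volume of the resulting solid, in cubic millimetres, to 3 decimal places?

Volume = 6476.523 mm³

Profile (r,z), 5 vertices: (13,11) (19.5,15.5) (17,29.5) (16,34) (13,34)
edge 0: (13,11)→(19.5,15.5)  cross = 13·15.5 − 19.5·11 = -13.0000; (r_i+r_j)·cross = 32.5·-13.0000 = -422.5000
edge 1: (19.5,15.5)→(17,29.5)  cross = 19.5·29.5 − 17·15.5 = 311.7500; (r_i+r_j)·cross = 36.5·311.7500 = 11378.8750
edge 2: (17,29.5)→(16,34)  cross = 17·34 − 16·29.5 = 106.0000; (r_i+r_j)·cross = 33·106.0000 = 3498.0000
edge 3: (16,34)→(13,34)  cross = 16·34 − 13·34 = 102.0000; (r_i+r_j)·cross = 29·102.0000 = 2958.0000
edge 4: (13,34)→(13,11)  cross = 13·11 − 13·34 = -299.0000; (r_i+r_j)·cross = 26·-299.0000 = -7774.0000
Σcross = 207.7500 → A = |Σcross|/2 = 103.8750 mm²
Σ(r_i+r_j)·cross = 9638.3750 → first moment M = |Σ|/6 = 1606.3958
R_c = M/A = 1606.3958/103.8750 = 15.4647 mm
θ = 231° = 4.031711 rad
V = θ·R_c·A = 4.031711·15.4647·103.8750 = 6476.523 mm³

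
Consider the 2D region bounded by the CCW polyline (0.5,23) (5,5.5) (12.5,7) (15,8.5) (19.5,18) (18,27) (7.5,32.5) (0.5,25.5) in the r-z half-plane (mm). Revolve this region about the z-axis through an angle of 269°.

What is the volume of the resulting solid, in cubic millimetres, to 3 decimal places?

Volume = 16564.711 mm³

Profile (r,z), 8 vertices: (0.5,23) (5,5.5) (12.5,7) (15,8.5) (19.5,18) (18,27) (7.5,32.5) (0.5,25.5)
edge 0: (0.5,23)→(5,5.5)  cross = 0.5·5.5 − 5·23 = -112.2500; (r_i+r_j)·cross = 5.5·-112.2500 = -617.3750
edge 1: (5,5.5)→(12.5,7)  cross = 5·7 − 12.5·5.5 = -33.7500; (r_i+r_j)·cross = 17.5·-33.7500 = -590.6250
edge 2: (12.5,7)→(15,8.5)  cross = 12.5·8.5 − 15·7 = 1.2500; (r_i+r_j)·cross = 27.5·1.2500 = 34.3750
edge 3: (15,8.5)→(19.5,18)  cross = 15·18 − 19.5·8.5 = 104.2500; (r_i+r_j)·cross = 34.5·104.2500 = 3596.6250
edge 4: (19.5,18)→(18,27)  cross = 19.5·27 − 18·18 = 202.5000; (r_i+r_j)·cross = 37.5·202.5000 = 7593.7500
edge 5: (18,27)→(7.5,32.5)  cross = 18·32.5 − 7.5·27 = 382.5000; (r_i+r_j)·cross = 25.5·382.5000 = 9753.7500
edge 6: (7.5,32.5)→(0.5,25.5)  cross = 7.5·25.5 − 0.5·32.5 = 175.0000; (r_i+r_j)·cross = 8·175.0000 = 1400.0000
edge 7: (0.5,25.5)→(0.5,23)  cross = 0.5·23 − 0.5·25.5 = -1.2500; (r_i+r_j)·cross = 1·-1.2500 = -1.2500
Σcross = 718.2500 → A = |Σcross|/2 = 359.1250 mm²
Σ(r_i+r_j)·cross = 21169.2500 → first moment M = |Σ|/6 = 3528.2083
R_c = M/A = 3528.2083/359.1250 = 9.8245 mm
θ = 269° = 4.694936 rad
V = θ·R_c·A = 4.694936·9.8245·359.1250 = 16564.711 mm³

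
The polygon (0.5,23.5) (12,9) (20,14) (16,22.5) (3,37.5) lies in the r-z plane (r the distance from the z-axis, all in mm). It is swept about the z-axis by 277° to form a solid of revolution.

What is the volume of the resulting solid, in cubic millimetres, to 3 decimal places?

Volume = 11749.497 mm³

Profile (r,z), 5 vertices: (0.5,23.5) (12,9) (20,14) (16,22.5) (3,37.5)
edge 0: (0.5,23.5)→(12,9)  cross = 0.5·9 − 12·23.5 = -277.5000; (r_i+r_j)·cross = 12.5·-277.5000 = -3468.7500
edge 1: (12,9)→(20,14)  cross = 12·14 − 20·9 = -12.0000; (r_i+r_j)·cross = 32·-12.0000 = -384.0000
edge 2: (20,14)→(16,22.5)  cross = 20·22.5 − 16·14 = 226.0000; (r_i+r_j)·cross = 36·226.0000 = 8136.0000
edge 3: (16,22.5)→(3,37.5)  cross = 16·37.5 − 3·22.5 = 532.5000; (r_i+r_j)·cross = 19·532.5000 = 10117.5000
edge 4: (3,37.5)→(0.5,23.5)  cross = 3·23.5 − 0.5·37.5 = 51.7500; (r_i+r_j)·cross = 3.5·51.7500 = 181.1250
Σcross = 520.7500 → A = |Σcross|/2 = 260.3750 mm²
Σ(r_i+r_j)·cross = 14581.8750 → first moment M = |Σ|/6 = 2430.3125
R_c = M/A = 2430.3125/260.3750 = 9.3339 mm
θ = 277° = 4.834562 rad
V = θ·R_c·A = 4.834562·9.3339·260.3750 = 11749.497 mm³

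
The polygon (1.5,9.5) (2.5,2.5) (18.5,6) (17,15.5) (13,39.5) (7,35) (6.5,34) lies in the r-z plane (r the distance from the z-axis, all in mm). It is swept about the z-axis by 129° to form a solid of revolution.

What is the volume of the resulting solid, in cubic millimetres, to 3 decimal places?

Profile (r,z), 7 vertices: (1.5,9.5) (2.5,2.5) (18.5,6) (17,15.5) (13,39.5) (7,35) (6.5,34)
edge 0: (1.5,9.5)→(2.5,2.5)  cross = 1.5·2.5 − 2.5·9.5 = -20.0000; (r_i+r_j)·cross = 4·-20.0000 = -80.0000
edge 1: (2.5,2.5)→(18.5,6)  cross = 2.5·6 − 18.5·2.5 = -31.2500; (r_i+r_j)·cross = 21·-31.2500 = -656.2500
edge 2: (18.5,6)→(17,15.5)  cross = 18.5·15.5 − 17·6 = 184.7500; (r_i+r_j)·cross = 35.5·184.7500 = 6558.6250
edge 3: (17,15.5)→(13,39.5)  cross = 17·39.5 − 13·15.5 = 470.0000; (r_i+r_j)·cross = 30·470.0000 = 14100.0000
edge 4: (13,39.5)→(7,35)  cross = 13·35 − 7·39.5 = 178.5000; (r_i+r_j)·cross = 20·178.5000 = 3570.0000
edge 5: (7,35)→(6.5,34)  cross = 7·34 − 6.5·35 = 10.5000; (r_i+r_j)·cross = 13.5·10.5000 = 141.7500
edge 6: (6.5,34)→(1.5,9.5)  cross = 6.5·9.5 − 1.5·34 = 10.7500; (r_i+r_j)·cross = 8·10.7500 = 86.0000
Σcross = 803.2500 → A = |Σcross|/2 = 401.6250 mm²
Σ(r_i+r_j)·cross = 23720.1250 → first moment M = |Σ|/6 = 3953.3542
R_c = M/A = 3953.3542/401.6250 = 9.8434 mm
θ = 129° = 2.251475 rad
V = θ·R_c·A = 2.251475·9.8434·401.6250 = 8900.877 mm³

Volume = 8900.877 mm³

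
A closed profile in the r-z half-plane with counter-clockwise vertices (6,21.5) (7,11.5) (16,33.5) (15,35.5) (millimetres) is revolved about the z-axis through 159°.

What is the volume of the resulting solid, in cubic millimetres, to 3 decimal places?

Profile (r,z), 4 vertices: (6,21.5) (7,11.5) (16,33.5) (15,35.5)
edge 0: (6,21.5)→(7,11.5)  cross = 6·11.5 − 7·21.5 = -81.5000; (r_i+r_j)·cross = 13·-81.5000 = -1059.5000
edge 1: (7,11.5)→(16,33.5)  cross = 7·33.5 − 16·11.5 = 50.5000; (r_i+r_j)·cross = 23·50.5000 = 1161.5000
edge 2: (16,33.5)→(15,35.5)  cross = 16·35.5 − 15·33.5 = 65.5000; (r_i+r_j)·cross = 31·65.5000 = 2030.5000
edge 3: (15,35.5)→(6,21.5)  cross = 15·21.5 − 6·35.5 = 109.5000; (r_i+r_j)·cross = 21·109.5000 = 2299.5000
Σcross = 144.0000 → A = |Σcross|/2 = 72.0000 mm²
Σ(r_i+r_j)·cross = 4432.0000 → first moment M = |Σ|/6 = 738.6667
R_c = M/A = 738.6667/72.0000 = 10.2593 mm
θ = 159° = 2.775074 rad
V = θ·R_c·A = 2.775074·10.2593·72.0000 = 2049.854 mm³

Volume = 2049.854 mm³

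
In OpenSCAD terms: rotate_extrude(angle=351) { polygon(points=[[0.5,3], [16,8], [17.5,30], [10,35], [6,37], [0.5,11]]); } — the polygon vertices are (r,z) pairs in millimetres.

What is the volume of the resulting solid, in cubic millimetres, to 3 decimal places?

Volume = 22587.462 mm³

Profile (r,z), 6 vertices: (0.5,3) (16,8) (17.5,30) (10,35) (6,37) (0.5,11)
edge 0: (0.5,3)→(16,8)  cross = 0.5·8 − 16·3 = -44.0000; (r_i+r_j)·cross = 16.5·-44.0000 = -726.0000
edge 1: (16,8)→(17.5,30)  cross = 16·30 − 17.5·8 = 340.0000; (r_i+r_j)·cross = 33.5·340.0000 = 11390.0000
edge 2: (17.5,30)→(10,35)  cross = 17.5·35 − 10·30 = 312.5000; (r_i+r_j)·cross = 27.5·312.5000 = 8593.7500
edge 3: (10,35)→(6,37)  cross = 10·37 − 6·35 = 160.0000; (r_i+r_j)·cross = 16·160.0000 = 2560.0000
edge 4: (6,37)→(0.5,11)  cross = 6·11 − 0.5·37 = 47.5000; (r_i+r_j)·cross = 6.5·47.5000 = 308.7500
edge 5: (0.5,11)→(0.5,3)  cross = 0.5·3 − 0.5·11 = -4.0000; (r_i+r_j)·cross = 1·-4.0000 = -4.0000
Σcross = 812.0000 → A = |Σcross|/2 = 406.0000 mm²
Σ(r_i+r_j)·cross = 22122.5000 → first moment M = |Σ|/6 = 3687.0833
R_c = M/A = 3687.0833/406.0000 = 9.0815 mm
θ = 351° = 6.126106 rad
V = θ·R_c·A = 6.126106·9.0815·406.0000 = 22587.462 mm³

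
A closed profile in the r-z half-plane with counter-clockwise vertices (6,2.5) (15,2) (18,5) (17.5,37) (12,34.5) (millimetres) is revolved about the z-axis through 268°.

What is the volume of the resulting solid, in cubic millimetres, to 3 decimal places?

Profile (r,z), 5 vertices: (6,2.5) (15,2) (18,5) (17.5,37) (12,34.5)
edge 0: (6,2.5)→(15,2)  cross = 6·2 − 15·2.5 = -25.5000; (r_i+r_j)·cross = 21·-25.5000 = -535.5000
edge 1: (15,2)→(18,5)  cross = 15·5 − 18·2 = 39.0000; (r_i+r_j)·cross = 33·39.0000 = 1287.0000
edge 2: (18,5)→(17.5,37)  cross = 18·37 − 17.5·5 = 578.5000; (r_i+r_j)·cross = 35.5·578.5000 = 20536.7500
edge 3: (17.5,37)→(12,34.5)  cross = 17.5·34.5 − 12·37 = 159.7500; (r_i+r_j)·cross = 29.5·159.7500 = 4712.6250
edge 4: (12,34.5)→(6,2.5)  cross = 12·2.5 − 6·34.5 = -177.0000; (r_i+r_j)·cross = 18·-177.0000 = -3186.0000
Σcross = 574.7500 → A = |Σcross|/2 = 287.3750 mm²
Σ(r_i+r_j)·cross = 22814.8750 → first moment M = |Σ|/6 = 3802.4792
R_c = M/A = 3802.4792/287.3750 = 13.2318 mm
θ = 268° = 4.677482 rad
V = θ·R_c·A = 4.677482·13.2318·287.3750 = 17786.029 mm³

Volume = 17786.029 mm³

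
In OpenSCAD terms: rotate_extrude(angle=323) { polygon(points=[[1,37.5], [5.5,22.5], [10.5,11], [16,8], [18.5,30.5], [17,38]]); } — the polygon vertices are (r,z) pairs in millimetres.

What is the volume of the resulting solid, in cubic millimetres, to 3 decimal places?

Volume = 21259.039 mm³

Profile (r,z), 6 vertices: (1,37.5) (5.5,22.5) (10.5,11) (16,8) (18.5,30.5) (17,38)
edge 0: (1,37.5)→(5.5,22.5)  cross = 1·22.5 − 5.5·37.5 = -183.7500; (r_i+r_j)·cross = 6.5·-183.7500 = -1194.3750
edge 1: (5.5,22.5)→(10.5,11)  cross = 5.5·11 − 10.5·22.5 = -175.7500; (r_i+r_j)·cross = 16·-175.7500 = -2812.0000
edge 2: (10.5,11)→(16,8)  cross = 10.5·8 − 16·11 = -92.0000; (r_i+r_j)·cross = 26.5·-92.0000 = -2438.0000
edge 3: (16,8)→(18.5,30.5)  cross = 16·30.5 − 18.5·8 = 340.0000; (r_i+r_j)·cross = 34.5·340.0000 = 11730.0000
edge 4: (18.5,30.5)→(17,38)  cross = 18.5·38 − 17·30.5 = 184.5000; (r_i+r_j)·cross = 35.5·184.5000 = 6549.7500
edge 5: (17,38)→(1,37.5)  cross = 17·37.5 − 1·38 = 599.5000; (r_i+r_j)·cross = 18·599.5000 = 10791.0000
Σcross = 672.5000 → A = |Σcross|/2 = 336.2500 mm²
Σ(r_i+r_j)·cross = 22626.3750 → first moment M = |Σ|/6 = 3771.0625
R_c = M/A = 3771.0625/336.2500 = 11.2151 mm
θ = 323° = 5.637413 rad
V = θ·R_c·A = 5.637413·11.2151·336.2500 = 21259.039 mm³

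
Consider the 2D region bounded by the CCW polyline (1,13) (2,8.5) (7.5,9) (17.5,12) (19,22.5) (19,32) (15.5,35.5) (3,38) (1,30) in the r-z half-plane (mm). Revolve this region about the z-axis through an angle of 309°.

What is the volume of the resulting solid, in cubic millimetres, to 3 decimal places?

Profile (r,z), 9 vertices: (1,13) (2,8.5) (7.5,9) (17.5,12) (19,22.5) (19,32) (15.5,35.5) (3,38) (1,30)
edge 0: (1,13)→(2,8.5)  cross = 1·8.5 − 2·13 = -17.5000; (r_i+r_j)·cross = 3·-17.5000 = -52.5000
edge 1: (2,8.5)→(7.5,9)  cross = 2·9 − 7.5·8.5 = -45.7500; (r_i+r_j)·cross = 9.5·-45.7500 = -434.6250
edge 2: (7.5,9)→(17.5,12)  cross = 7.5·12 − 17.5·9 = -67.5000; (r_i+r_j)·cross = 25·-67.5000 = -1687.5000
edge 3: (17.5,12)→(19,22.5)  cross = 17.5·22.5 − 19·12 = 165.7500; (r_i+r_j)·cross = 36.5·165.7500 = 6049.8750
edge 4: (19,22.5)→(19,32)  cross = 19·32 − 19·22.5 = 180.5000; (r_i+r_j)·cross = 38·180.5000 = 6859.0000
edge 5: (19,32)→(15.5,35.5)  cross = 19·35.5 − 15.5·32 = 178.5000; (r_i+r_j)·cross = 34.5·178.5000 = 6158.2500
edge 6: (15.5,35.5)→(3,38)  cross = 15.5·38 − 3·35.5 = 482.5000; (r_i+r_j)·cross = 18.5·482.5000 = 8926.2500
edge 7: (3,38)→(1,30)  cross = 3·30 − 1·38 = 52.0000; (r_i+r_j)·cross = 4·52.0000 = 208.0000
edge 8: (1,30)→(1,13)  cross = 1·13 − 1·30 = -17.0000; (r_i+r_j)·cross = 2·-17.0000 = -34.0000
Σcross = 911.5000 → A = |Σcross|/2 = 455.7500 mm²
Σ(r_i+r_j)·cross = 25992.7500 → first moment M = |Σ|/6 = 4332.1250
R_c = M/A = 4332.1250/455.7500 = 9.5055 mm
θ = 309° = 5.393067 rad
V = θ·R_c·A = 5.393067·9.5055·455.7500 = 23363.442 mm³

Volume = 23363.442 mm³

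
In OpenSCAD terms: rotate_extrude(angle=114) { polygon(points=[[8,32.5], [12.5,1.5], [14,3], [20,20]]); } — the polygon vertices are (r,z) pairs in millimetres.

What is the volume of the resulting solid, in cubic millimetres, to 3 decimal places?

Profile (r,z), 4 vertices: (8,32.5) (12.5,1.5) (14,3) (20,20)
edge 0: (8,32.5)→(12.5,1.5)  cross = 8·1.5 − 12.5·32.5 = -394.2500; (r_i+r_j)·cross = 20.5·-394.2500 = -8082.1250
edge 1: (12.5,1.5)→(14,3)  cross = 12.5·3 − 14·1.5 = 16.5000; (r_i+r_j)·cross = 26.5·16.5000 = 437.2500
edge 2: (14,3)→(20,20)  cross = 14·20 − 20·3 = 220.0000; (r_i+r_j)·cross = 34·220.0000 = 7480.0000
edge 3: (20,20)→(8,32.5)  cross = 20·32.5 − 8·20 = 490.0000; (r_i+r_j)·cross = 28·490.0000 = 13720.0000
Σcross = 332.2500 → A = |Σcross|/2 = 166.1250 mm²
Σ(r_i+r_j)·cross = 13555.1250 → first moment M = |Σ|/6 = 2259.1875
R_c = M/A = 2259.1875/166.1250 = 13.5993 mm
θ = 114° = 1.989675 rad
V = θ·R_c·A = 1.989675·13.5993·166.1250 = 4495.050 mm³

Volume = 4495.050 mm³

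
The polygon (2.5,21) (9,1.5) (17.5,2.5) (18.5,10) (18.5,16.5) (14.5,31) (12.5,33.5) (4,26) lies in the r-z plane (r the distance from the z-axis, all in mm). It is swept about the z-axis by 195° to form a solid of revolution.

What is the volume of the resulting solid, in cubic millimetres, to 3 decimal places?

Profile (r,z), 8 vertices: (2.5,21) (9,1.5) (17.5,2.5) (18.5,10) (18.5,16.5) (14.5,31) (12.5,33.5) (4,26)
edge 0: (2.5,21)→(9,1.5)  cross = 2.5·1.5 − 9·21 = -185.2500; (r_i+r_j)·cross = 11.5·-185.2500 = -2130.3750
edge 1: (9,1.5)→(17.5,2.5)  cross = 9·2.5 − 17.5·1.5 = -3.7500; (r_i+r_j)·cross = 26.5·-3.7500 = -99.3750
edge 2: (17.5,2.5)→(18.5,10)  cross = 17.5·10 − 18.5·2.5 = 128.7500; (r_i+r_j)·cross = 36·128.7500 = 4635.0000
edge 3: (18.5,10)→(18.5,16.5)  cross = 18.5·16.5 − 18.5·10 = 120.2500; (r_i+r_j)·cross = 37·120.2500 = 4449.2500
edge 4: (18.5,16.5)→(14.5,31)  cross = 18.5·31 − 14.5·16.5 = 334.2500; (r_i+r_j)·cross = 33·334.2500 = 11030.2500
edge 5: (14.5,31)→(12.5,33.5)  cross = 14.5·33.5 − 12.5·31 = 98.2500; (r_i+r_j)·cross = 27·98.2500 = 2652.7500
edge 6: (12.5,33.5)→(4,26)  cross = 12.5·26 − 4·33.5 = 191.0000; (r_i+r_j)·cross = 16.5·191.0000 = 3151.5000
edge 7: (4,26)→(2.5,21)  cross = 4·21 − 2.5·26 = 19.0000; (r_i+r_j)·cross = 6.5·19.0000 = 123.5000
Σcross = 702.5000 → A = |Σcross|/2 = 351.2500 mm²
Σ(r_i+r_j)·cross = 23812.5000 → first moment M = |Σ|/6 = 3968.7500
R_c = M/A = 3968.7500/351.2500 = 11.2989 mm
θ = 195° = 3.403392 rad
V = θ·R_c·A = 3.403392·11.2989·351.2500 = 13507.212 mm³

Volume = 13507.212 mm³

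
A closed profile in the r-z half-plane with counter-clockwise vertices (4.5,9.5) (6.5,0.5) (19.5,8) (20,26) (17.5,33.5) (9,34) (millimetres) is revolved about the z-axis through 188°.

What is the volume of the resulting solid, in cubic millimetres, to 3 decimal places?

Volume = 15902.701 mm³

Profile (r,z), 6 vertices: (4.5,9.5) (6.5,0.5) (19.5,8) (20,26) (17.5,33.5) (9,34)
edge 0: (4.5,9.5)→(6.5,0.5)  cross = 4.5·0.5 − 6.5·9.5 = -59.5000; (r_i+r_j)·cross = 11·-59.5000 = -654.5000
edge 1: (6.5,0.5)→(19.5,8)  cross = 6.5·8 − 19.5·0.5 = 42.2500; (r_i+r_j)·cross = 26·42.2500 = 1098.5000
edge 2: (19.5,8)→(20,26)  cross = 19.5·26 − 20·8 = 347.0000; (r_i+r_j)·cross = 39.5·347.0000 = 13706.5000
edge 3: (20,26)→(17.5,33.5)  cross = 20·33.5 − 17.5·26 = 215.0000; (r_i+r_j)·cross = 37.5·215.0000 = 8062.5000
edge 4: (17.5,33.5)→(9,34)  cross = 17.5·34 − 9·33.5 = 293.5000; (r_i+r_j)·cross = 26.5·293.5000 = 7777.7500
edge 5: (9,34)→(4.5,9.5)  cross = 9·9.5 − 4.5·34 = -67.5000; (r_i+r_j)·cross = 13.5·-67.5000 = -911.2500
Σcross = 770.7500 → A = |Σcross|/2 = 385.3750 mm²
Σ(r_i+r_j)·cross = 29079.5000 → first moment M = |Σ|/6 = 4846.5833
R_c = M/A = 4846.5833/385.3750 = 12.5763 mm
θ = 188° = 3.281219 rad
V = θ·R_c·A = 3.281219·12.5763·385.3750 = 15902.701 mm³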